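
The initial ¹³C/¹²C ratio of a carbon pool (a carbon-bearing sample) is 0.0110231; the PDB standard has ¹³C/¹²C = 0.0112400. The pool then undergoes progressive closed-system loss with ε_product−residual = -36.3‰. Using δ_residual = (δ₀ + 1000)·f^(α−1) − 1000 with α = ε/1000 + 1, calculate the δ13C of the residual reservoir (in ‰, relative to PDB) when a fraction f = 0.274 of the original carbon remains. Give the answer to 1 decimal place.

27.9‰

δ₀ = (0.0110231/0.0112400 − 1)×1000 = (0.980703 − 1)×1000 = -19.297‰
α − 1 = ε/1000 = -0.0363
f^(α−1) = 0.274^(-0.0363) = 1.048117
δ_res = (-19.297 + 1000) × 1.048117 − 1000 = 1027.891 − 1000 = 27.89‰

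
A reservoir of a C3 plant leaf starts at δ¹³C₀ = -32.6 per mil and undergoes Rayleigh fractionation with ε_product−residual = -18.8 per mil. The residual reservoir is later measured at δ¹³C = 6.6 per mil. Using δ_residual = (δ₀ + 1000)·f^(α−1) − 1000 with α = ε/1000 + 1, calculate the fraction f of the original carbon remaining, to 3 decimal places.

α − 1 = ε/1000 = -0.0188
(δ_res + 1000)/(δ₀ + 1000) = (6.6 + 1000)/(-32.6 + 1000) = 1006.6/967.4 = 1.040521
f = 1.040521^(1/-0.0188) = exp(ln(1.040521)/-0.0188) = exp(0.03972/-0.0188)
f = exp(-2.1128) = 0.1209

0.121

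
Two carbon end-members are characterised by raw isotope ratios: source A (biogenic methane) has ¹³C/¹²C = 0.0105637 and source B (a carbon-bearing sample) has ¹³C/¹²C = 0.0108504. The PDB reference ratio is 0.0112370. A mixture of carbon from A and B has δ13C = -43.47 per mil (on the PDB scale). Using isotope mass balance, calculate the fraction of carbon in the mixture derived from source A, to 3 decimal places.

δ_A = (0.0105637/0.0112370 − 1)×1000 = (0.940082 − 1)×1000 = -59.918 per mil
δ_B = (0.0108504/0.0112370 − 1)×1000 = (0.965596 − 1)×1000 = -34.404 per mil
f_A = (δ_mix − δ_B)/(δ_A − δ_B) = (-43.47 − (-34.404))/(-59.918 − (-34.404))
f_A = -9.066 / -25.514 = 0.3553

0.355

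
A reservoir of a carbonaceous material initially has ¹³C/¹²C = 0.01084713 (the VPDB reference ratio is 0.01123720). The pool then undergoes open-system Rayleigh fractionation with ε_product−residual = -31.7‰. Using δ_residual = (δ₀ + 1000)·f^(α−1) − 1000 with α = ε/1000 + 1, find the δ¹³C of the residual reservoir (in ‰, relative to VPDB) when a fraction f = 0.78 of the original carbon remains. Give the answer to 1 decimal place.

δ₀ = (0.01084713/0.01123720 − 1)×1000 = (0.965288 − 1)×1000 = -34.712‰
α − 1 = ε/1000 = -0.0317
f^(α−1) = 0.78^(-0.0317) = 1.007907
δ_res = (-34.712 + 1000) × 1.007907 − 1000 = 972.920 − 1000 = -27.08‰

-27.1‰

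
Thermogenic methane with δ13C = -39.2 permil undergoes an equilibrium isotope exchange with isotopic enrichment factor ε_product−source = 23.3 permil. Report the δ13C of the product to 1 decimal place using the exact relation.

-16.8 permil

To first order, δ_product ≈ δ_source + ε = -15.9 permil.
Exactly, δ_product = (δ_source + 1000)·(ε/1000 + 1) − 1000.
δ_product = (-39.2 + 1000) × (23.3/1000 + 1) − 1000
δ_product = -16.81 permil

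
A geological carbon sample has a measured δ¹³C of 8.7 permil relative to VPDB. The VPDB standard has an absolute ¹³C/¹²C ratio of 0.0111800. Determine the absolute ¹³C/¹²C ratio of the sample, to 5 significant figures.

R_sample = R_standard × (δ¹³C/1000 + 1)
R_sample = 0.0111800 × (8.7/1000 + 1) = 0.0111800 × 1.008700
R_sample = 0.0112773

0.011277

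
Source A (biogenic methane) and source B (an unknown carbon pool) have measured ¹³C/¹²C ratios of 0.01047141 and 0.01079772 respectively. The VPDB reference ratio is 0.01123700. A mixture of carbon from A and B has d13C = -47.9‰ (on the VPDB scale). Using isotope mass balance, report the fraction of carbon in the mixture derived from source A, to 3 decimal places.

δ_A = (0.01047141/0.01123700 − 1)×1000 = (0.931869 − 1)×1000 = -68.131‰
δ_B = (0.01079772/0.01123700 − 1)×1000 = (0.960908 − 1)×1000 = -39.092‰
f_A = (δ_mix − δ_B)/(δ_A − δ_B) = (-47.9 − (-39.092))/(-68.131 − (-39.092))
f_A = -8.808 / -29.039 = 0.3033

0.303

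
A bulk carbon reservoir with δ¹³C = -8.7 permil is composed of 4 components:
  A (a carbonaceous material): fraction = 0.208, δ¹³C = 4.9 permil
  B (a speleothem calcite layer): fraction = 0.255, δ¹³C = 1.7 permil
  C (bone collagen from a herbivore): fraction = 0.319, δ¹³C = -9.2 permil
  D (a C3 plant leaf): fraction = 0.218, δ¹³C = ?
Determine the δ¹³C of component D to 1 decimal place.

Isotope mass balance: δ_bulk = Σ fᵢ·δᵢ.
-8.7 = 0.208×(4.9) + 0.255×(1.7) + 0.319×(-9.2) + 0.218×δ_D
0.218·δ_D = -8.7 − (-1.482) = -7.218
δ_D = -7.218 / 0.218 = -33.11 permil

-33.1 permil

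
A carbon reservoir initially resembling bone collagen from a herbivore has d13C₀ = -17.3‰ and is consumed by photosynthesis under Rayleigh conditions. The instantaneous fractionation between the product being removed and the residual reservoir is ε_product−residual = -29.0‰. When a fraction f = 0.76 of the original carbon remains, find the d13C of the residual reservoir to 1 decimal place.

-9.4‰

Rayleigh residual: δ_res = (δ₀ + 1000)·f^(α−1) − 1000
α = ε/1000 + 1 = 0.97100, so α − 1 = -0.02900
f^(α−1) = 0.76^(-0.02900) = 1.007990
δ_res = (-17.3 + 1000) × 1.007990 − 1000 = 990.552 − 1000 = -9.45‰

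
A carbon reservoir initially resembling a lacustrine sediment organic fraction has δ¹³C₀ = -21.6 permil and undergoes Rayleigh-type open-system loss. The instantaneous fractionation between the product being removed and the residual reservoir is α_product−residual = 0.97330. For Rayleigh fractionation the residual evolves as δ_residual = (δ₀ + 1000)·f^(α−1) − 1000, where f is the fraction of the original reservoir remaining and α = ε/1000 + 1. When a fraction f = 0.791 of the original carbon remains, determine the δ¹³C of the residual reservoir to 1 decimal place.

Rayleigh residual: δ_res = (δ₀ + 1000)·f^(α−1) − 1000
α − 1 = -0.02670
f^(α−1) = 0.791^(-0.02670) = 1.006280
δ_res = (-21.6 + 1000) × 1.006280 − 1000 = 984.544 − 1000 = -15.46 permil

-15.5 permil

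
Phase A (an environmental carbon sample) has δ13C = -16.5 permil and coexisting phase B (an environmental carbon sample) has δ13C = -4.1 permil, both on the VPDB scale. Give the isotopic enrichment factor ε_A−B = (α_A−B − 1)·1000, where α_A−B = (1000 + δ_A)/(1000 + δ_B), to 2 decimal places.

α_A−B = (1000 + -16.5) / (1000 + -4.1) = 983.5 / 995.9 = 0.987549
ε_A−B = (0.987549 − 1) × 1000 = -12.451 permil
(The approximation ε ≈ δ_A − δ_B would give -12.4 permil.)

-12.45 permil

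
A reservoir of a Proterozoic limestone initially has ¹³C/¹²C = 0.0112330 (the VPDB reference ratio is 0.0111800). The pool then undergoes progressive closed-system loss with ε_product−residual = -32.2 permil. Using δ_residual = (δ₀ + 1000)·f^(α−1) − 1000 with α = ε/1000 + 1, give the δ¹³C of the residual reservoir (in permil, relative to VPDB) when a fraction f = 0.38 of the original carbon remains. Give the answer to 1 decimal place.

36.5 permil

δ₀ = (0.0112330/0.0111800 − 1)×1000 = (1.004741 − 1)×1000 = 4.741 permil
α − 1 = ε/1000 = -0.0322
f^(α−1) = 0.38^(-0.0322) = 1.031647
δ_res = (4.741 + 1000) × 1.031647 − 1000 = 1036.537 − 1000 = 36.54 permil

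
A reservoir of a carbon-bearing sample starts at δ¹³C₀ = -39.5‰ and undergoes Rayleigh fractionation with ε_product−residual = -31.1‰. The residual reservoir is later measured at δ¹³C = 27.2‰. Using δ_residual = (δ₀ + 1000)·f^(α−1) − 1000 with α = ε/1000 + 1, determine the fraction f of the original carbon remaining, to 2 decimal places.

0.12

α − 1 = ε/1000 = -0.0311
(δ_res + 1000)/(δ₀ + 1000) = (27.2 + 1000)/(-39.5 + 1000) = 1027.2/960.5 = 1.069443
f = 1.069443^(1/-0.0311) = exp(ln(1.069443)/-0.0311) = exp(0.06714/-0.0311)
f = exp(-2.1588) = 0.1155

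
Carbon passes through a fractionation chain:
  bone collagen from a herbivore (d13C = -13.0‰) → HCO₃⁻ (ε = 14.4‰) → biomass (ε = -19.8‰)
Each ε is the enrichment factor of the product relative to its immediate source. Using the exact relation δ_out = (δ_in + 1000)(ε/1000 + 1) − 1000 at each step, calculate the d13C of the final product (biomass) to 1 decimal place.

-18.6‰

step 1: δ = (-13.00 + 1000)·(14.4/1000 + 1) − 1000 = 1.21‰
step 2: δ = (1.21 + 1000)·(-19.8/1000 + 1) − 1000 = -18.61‰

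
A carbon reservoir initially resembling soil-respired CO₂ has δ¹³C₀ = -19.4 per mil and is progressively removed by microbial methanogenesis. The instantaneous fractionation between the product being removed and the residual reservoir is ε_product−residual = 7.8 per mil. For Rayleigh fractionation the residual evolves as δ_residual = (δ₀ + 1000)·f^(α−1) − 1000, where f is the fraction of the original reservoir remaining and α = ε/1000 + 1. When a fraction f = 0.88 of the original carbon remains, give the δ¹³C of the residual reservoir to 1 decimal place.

Rayleigh residual: δ_res = (δ₀ + 1000)·f^(α−1) − 1000
α = ε/1000 + 1 = 1.00780, so α − 1 = 0.00780
f^(α−1) = 0.88^(0.00780) = 0.999003
δ_res = (-19.4 + 1000) × 0.999003 − 1000 = 979.623 − 1000 = -20.38 per mil

-20.4 per mil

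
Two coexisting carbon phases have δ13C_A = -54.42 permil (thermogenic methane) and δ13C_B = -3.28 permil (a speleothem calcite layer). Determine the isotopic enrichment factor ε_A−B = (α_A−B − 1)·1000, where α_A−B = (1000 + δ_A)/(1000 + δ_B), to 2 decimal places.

-51.31 permil

α_A−B = (1000 + -54.42) / (1000 + -3.28) = 945.58 / 996.72 = 0.948692
ε_A−B = (0.948692 − 1) × 1000 = -51.308 permil
(The approximation ε ≈ δ_A − δ_B would give -51.14 permil.)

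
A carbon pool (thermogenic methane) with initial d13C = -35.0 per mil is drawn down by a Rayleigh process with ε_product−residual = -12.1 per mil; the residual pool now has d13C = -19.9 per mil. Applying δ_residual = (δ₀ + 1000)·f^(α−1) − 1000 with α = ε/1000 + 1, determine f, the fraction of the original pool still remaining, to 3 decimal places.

α − 1 = ε/1000 = -0.0121
(δ_res + 1000)/(δ₀ + 1000) = (-19.9 + 1000)/(-35.0 + 1000) = 980.1/965.0 = 1.015648
f = 1.015648^(1/-0.0121) = exp(ln(1.015648)/-0.0121) = exp(0.01553/-0.0121)
f = exp(-1.2832) = 0.2772

0.277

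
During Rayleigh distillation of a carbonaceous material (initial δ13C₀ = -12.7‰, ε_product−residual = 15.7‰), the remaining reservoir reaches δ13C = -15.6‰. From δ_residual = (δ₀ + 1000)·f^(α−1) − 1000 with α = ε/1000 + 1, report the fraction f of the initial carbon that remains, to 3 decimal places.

0.829

α − 1 = ε/1000 = 0.0157
(δ_res + 1000)/(δ₀ + 1000) = (-15.6 + 1000)/(-12.7 + 1000) = 984.4/987.3 = 0.997063
f = 0.997063^(1/0.0157) = exp(ln(0.997063)/0.0157) = exp(-0.00294/0.0157)
f = exp(-0.1874) = 0.8291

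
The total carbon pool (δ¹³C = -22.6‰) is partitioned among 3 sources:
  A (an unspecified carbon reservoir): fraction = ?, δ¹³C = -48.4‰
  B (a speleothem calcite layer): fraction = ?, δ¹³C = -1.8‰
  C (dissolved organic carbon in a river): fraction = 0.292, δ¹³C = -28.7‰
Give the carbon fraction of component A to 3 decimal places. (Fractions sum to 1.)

0.278

Let f_A and f_B be the unknown fractions; fractions sum to 1 so f_A + f_B = 0.708.
Mass balance: Σ fᵢ·δᵢ = δ_bulk ⇒ f_A·(-48.4) + f_B·(-1.8) = -22.6 − (-8.380) = -14.220
Substitute f_B = 0.708 − f_A:
f_A·(-48.4 − -1.8) = -14.220 − 0.708×(-1.8) = -12.945
f_A = -12.945 / -46.6 = 0.2778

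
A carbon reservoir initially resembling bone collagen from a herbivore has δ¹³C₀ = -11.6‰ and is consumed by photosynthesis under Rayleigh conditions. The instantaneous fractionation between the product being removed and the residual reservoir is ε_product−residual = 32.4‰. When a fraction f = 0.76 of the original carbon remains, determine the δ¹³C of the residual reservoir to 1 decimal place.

Rayleigh residual: δ_res = (δ₀ + 1000)·f^(α−1) − 1000
α = ε/1000 + 1 = 1.03240, so α − 1 = 0.03240
f^(α−1) = 0.76^(0.03240) = 0.991148
δ_res = (-11.6 + 1000) × 0.991148 − 1000 = 979.650 − 1000 = -20.35‰

-20.3‰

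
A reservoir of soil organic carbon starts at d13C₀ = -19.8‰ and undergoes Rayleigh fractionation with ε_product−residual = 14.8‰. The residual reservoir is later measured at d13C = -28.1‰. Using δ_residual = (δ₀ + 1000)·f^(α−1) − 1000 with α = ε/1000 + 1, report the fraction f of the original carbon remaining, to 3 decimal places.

α − 1 = ε/1000 = 0.0148
(δ_res + 1000)/(δ₀ + 1000) = (-28.1 + 1000)/(-19.8 + 1000) = 971.9/980.2 = 0.991532
f = 0.991532^(1/0.0148) = exp(ln(0.991532)/0.0148) = exp(-0.00850/0.0148)
f = exp(-0.5746) = 0.5629

0.563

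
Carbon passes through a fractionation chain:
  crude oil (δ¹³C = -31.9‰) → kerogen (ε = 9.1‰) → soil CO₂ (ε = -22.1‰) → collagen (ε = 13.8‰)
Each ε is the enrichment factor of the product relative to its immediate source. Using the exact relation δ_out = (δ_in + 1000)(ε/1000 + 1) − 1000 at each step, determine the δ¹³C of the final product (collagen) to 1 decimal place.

-31.5‰

step 1: δ = (-31.90 + 1000)·(9.1/1000 + 1) − 1000 = -23.09‰
step 2: δ = (-23.09 + 1000)·(-22.1/1000 + 1) − 1000 = -44.68‰
step 3: δ = (-44.68 + 1000)·(13.8/1000 + 1) − 1000 = -31.50‰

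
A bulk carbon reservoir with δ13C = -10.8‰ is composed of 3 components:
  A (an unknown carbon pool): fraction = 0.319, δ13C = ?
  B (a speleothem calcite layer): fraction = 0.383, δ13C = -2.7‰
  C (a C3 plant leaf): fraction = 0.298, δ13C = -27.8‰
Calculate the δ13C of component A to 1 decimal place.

Isotope mass balance: δ_bulk = Σ fᵢ·δᵢ.
-10.8 = 0.319×δ_A + 0.383×(-2.7) + 0.298×(-27.8)
0.319·δ_A = -10.8 − (-9.319) = -1.482
δ_A = -1.482 / 0.319 = -4.64‰

-4.6‰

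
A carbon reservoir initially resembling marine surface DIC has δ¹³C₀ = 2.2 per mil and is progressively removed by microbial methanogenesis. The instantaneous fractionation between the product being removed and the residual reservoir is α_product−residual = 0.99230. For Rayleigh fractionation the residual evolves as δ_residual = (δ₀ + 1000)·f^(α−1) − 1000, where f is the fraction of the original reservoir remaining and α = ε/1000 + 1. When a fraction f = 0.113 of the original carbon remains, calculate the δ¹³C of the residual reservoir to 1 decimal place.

Rayleigh residual: δ_res = (δ₀ + 1000)·f^(α−1) − 1000
α − 1 = -0.00770
f^(α−1) = 0.113^(-0.00770) = 1.016931
δ_res = (2.2 + 1000) × 1.016931 − 1000 = 1019.168 − 1000 = 19.17 per mil

19.2 per mil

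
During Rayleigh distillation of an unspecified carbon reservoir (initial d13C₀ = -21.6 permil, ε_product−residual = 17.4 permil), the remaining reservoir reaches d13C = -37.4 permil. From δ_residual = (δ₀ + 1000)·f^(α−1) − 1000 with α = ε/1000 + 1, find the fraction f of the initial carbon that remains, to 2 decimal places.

α − 1 = ε/1000 = 0.0174
(δ_res + 1000)/(δ₀ + 1000) = (-37.4 + 1000)/(-21.6 + 1000) = 962.6/978.4 = 0.983851
f = 0.983851^(1/0.0174) = exp(ln(0.983851)/0.0174) = exp(-0.01628/0.0174)
f = exp(-0.9357) = 0.3923

0.39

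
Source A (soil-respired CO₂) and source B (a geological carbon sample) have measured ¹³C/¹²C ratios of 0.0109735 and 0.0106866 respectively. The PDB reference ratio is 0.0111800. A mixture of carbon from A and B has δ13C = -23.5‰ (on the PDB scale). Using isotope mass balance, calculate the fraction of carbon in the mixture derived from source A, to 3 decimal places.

δ_A = (0.0109735/0.0111800 − 1)×1000 = (0.981530 − 1)×1000 = -18.470‰
δ_B = (0.0106866/0.0111800 − 1)×1000 = (0.955868 − 1)×1000 = -44.132‰
f_A = (δ_mix − δ_B)/(δ_A − δ_B) = (-23.5 − (-44.132))/(-18.470 − (-44.132))
f_A = 20.632 / 25.662 = 0.8040

0.804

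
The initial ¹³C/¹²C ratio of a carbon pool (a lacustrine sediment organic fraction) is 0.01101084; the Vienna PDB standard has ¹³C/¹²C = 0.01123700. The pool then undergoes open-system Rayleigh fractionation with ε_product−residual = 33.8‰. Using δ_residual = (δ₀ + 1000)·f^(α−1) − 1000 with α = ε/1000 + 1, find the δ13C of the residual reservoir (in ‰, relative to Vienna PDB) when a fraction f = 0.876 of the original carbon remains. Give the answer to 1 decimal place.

-24.5‰

δ₀ = (0.01101084/0.01123700 − 1)×1000 = (0.979874 − 1)×1000 = -20.126‰
α − 1 = ε/1000 = 0.0338
f^(α−1) = 0.876^(0.0338) = 0.995535
δ_res = (-20.126 + 1000) × 0.995535 − 1000 = 975.499 − 1000 = -24.50‰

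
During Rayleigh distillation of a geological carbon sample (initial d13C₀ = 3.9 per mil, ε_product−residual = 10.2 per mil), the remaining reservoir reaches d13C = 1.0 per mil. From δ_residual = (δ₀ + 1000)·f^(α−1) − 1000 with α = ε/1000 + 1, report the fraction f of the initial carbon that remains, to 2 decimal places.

α − 1 = ε/1000 = 0.0102
(δ_res + 1000)/(δ₀ + 1000) = (1.0 + 1000)/(3.9 + 1000) = 1001.0/1003.9 = 0.997111
f = 0.997111^(1/0.0102) = exp(ln(0.997111)/0.0102) = exp(-0.00289/0.0102)
f = exp(-0.2836) = 0.7531

0.75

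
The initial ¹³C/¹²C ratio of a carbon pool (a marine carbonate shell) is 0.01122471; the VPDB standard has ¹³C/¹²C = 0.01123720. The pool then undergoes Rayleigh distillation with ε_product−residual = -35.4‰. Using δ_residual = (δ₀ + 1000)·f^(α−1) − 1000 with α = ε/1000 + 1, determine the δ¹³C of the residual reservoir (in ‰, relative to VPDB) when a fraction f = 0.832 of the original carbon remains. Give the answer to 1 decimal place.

5.4‰

δ₀ = (0.01122471/0.01123720 − 1)×1000 = (0.998889 − 1)×1000 = -1.111‰
α − 1 = ε/1000 = -0.0354
f^(α−1) = 0.832^(-0.0354) = 1.006532
δ_res = (-1.111 + 1000) × 1.006532 − 1000 = 1005.413 − 1000 = 5.41‰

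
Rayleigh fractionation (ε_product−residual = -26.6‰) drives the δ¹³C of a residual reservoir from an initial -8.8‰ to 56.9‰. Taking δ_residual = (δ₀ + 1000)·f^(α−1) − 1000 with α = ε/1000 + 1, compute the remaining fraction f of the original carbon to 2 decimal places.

0.09

α − 1 = ε/1000 = -0.0266
(δ_res + 1000)/(δ₀ + 1000) = (56.9 + 1000)/(-8.8 + 1000) = 1056.9/991.2 = 1.066283
f = 1.066283^(1/-0.0266) = exp(ln(1.066283)/-0.0266) = exp(0.06418/-0.0266)
f = exp(-2.4127) = 0.0896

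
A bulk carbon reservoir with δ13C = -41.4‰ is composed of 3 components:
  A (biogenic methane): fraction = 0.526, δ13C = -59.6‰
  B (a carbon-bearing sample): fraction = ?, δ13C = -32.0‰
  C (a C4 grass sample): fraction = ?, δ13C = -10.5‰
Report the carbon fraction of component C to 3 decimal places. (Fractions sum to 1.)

Let f_C and f_B be the unknown fractions; fractions sum to 1 so f_C + f_B = 0.474.
Mass balance: Σ fᵢ·δᵢ = δ_bulk ⇒ f_C·(-10.5) + f_B·(-32.0) = -41.4 − (-31.350) = -10.050
Substitute f_B = 0.474 − f_C:
f_C·(-10.5 − -32.0) = -10.050 − 0.474×(-32.0) = 5.118
f_C = 5.118 / 21.5 = 0.2380

0.238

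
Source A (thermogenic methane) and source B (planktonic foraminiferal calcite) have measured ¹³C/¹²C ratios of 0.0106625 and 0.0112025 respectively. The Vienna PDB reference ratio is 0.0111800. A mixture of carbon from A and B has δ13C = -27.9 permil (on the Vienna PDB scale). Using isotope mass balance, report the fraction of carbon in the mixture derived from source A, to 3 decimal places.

0.619

δ_A = (0.0106625/0.0111800 − 1)×1000 = (0.953712 − 1)×1000 = -46.288 permil
δ_B = (0.0112025/0.0111800 − 1)×1000 = (1.002013 − 1)×1000 = 2.013 permil
f_A = (δ_mix − δ_B)/(δ_A − δ_B) = (-27.9 − (2.013))/(-46.288 − (2.013))
f_A = -29.913 / -48.301 = 0.6193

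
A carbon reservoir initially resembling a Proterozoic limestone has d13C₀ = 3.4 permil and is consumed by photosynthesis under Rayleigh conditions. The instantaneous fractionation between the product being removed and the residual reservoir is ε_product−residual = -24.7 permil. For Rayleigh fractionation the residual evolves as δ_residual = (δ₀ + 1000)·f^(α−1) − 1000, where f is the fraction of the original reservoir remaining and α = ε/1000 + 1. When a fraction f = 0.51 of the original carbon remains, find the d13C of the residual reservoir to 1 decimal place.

20.2 permil

Rayleigh residual: δ_res = (δ₀ + 1000)·f^(α−1) − 1000
α = ε/1000 + 1 = 0.97530, so α − 1 = -0.02470
f^(α−1) = 0.51^(-0.02470) = 1.016771
δ_res = (3.4 + 1000) × 1.016771 − 1000 = 1020.228 − 1000 = 20.23 permil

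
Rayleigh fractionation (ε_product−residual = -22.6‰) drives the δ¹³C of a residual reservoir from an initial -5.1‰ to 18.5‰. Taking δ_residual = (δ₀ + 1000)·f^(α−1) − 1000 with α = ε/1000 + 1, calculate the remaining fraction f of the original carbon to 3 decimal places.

0.354

α − 1 = ε/1000 = -0.0226
(δ_res + 1000)/(δ₀ + 1000) = (18.5 + 1000)/(-5.1 + 1000) = 1018.5/994.9 = 1.023721
f = 1.023721^(1/-0.0226) = exp(ln(1.023721)/-0.0226) = exp(0.02344/-0.0226)
f = exp(-1.0373) = 0.3544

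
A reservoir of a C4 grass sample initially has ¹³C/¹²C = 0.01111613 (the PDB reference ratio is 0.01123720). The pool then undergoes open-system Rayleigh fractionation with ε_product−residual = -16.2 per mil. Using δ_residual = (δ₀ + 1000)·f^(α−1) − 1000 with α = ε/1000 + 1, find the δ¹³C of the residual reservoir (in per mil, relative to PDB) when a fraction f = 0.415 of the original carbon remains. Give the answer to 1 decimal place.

δ₀ = (0.01111613/0.01123720 − 1)×1000 = (0.989226 − 1)×1000 = -10.774 per mil
α − 1 = ε/1000 = -0.0162
f^(α−1) = 0.415^(-0.0162) = 1.014350
δ_res = (-10.774 + 1000) × 1.014350 − 1000 = 1003.421 − 1000 = 3.42 per mil

3.4 per mil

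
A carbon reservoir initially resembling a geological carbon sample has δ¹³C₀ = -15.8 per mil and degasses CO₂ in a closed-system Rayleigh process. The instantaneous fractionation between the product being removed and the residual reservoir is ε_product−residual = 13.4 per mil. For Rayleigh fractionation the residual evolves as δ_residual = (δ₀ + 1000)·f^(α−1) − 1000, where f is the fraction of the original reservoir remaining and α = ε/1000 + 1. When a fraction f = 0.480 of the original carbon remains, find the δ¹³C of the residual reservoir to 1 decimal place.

-25.4 per mil

Rayleigh residual: δ_res = (δ₀ + 1000)·f^(α−1) − 1000
α = ε/1000 + 1 = 1.01340, so α − 1 = 0.01340
f^(α−1) = 0.480^(0.01340) = 0.990213
δ_res = (-15.8 + 1000) × 0.990213 − 1000 = 974.568 − 1000 = -25.43 per mil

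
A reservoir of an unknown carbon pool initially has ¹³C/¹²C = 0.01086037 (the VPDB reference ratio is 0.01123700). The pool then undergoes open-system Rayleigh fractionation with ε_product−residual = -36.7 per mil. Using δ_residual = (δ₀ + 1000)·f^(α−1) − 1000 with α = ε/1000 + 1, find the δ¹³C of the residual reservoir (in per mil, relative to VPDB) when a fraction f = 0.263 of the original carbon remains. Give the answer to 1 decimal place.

15.0 per mil

δ₀ = (0.01086037/0.01123700 − 1)×1000 = (0.966483 − 1)×1000 = -33.517 per mil
α − 1 = ε/1000 = -0.0367
f^(α−1) = 0.263^(-0.0367) = 1.050238
δ_res = (-33.517 + 1000) × 1.050238 − 1000 = 1015.037 − 1000 = 15.04 per mil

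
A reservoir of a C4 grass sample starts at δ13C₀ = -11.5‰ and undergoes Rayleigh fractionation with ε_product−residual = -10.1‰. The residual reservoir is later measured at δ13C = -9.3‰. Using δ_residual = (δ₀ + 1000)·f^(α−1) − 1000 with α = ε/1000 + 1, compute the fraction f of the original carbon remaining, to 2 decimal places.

0.80

α − 1 = ε/1000 = -0.0101
(δ_res + 1000)/(δ₀ + 1000) = (-9.3 + 1000)/(-11.5 + 1000) = 990.7/988.5 = 1.002226
f = 1.002226^(1/-0.0101) = exp(ln(1.002226)/-0.0101) = exp(0.00222/-0.0101)
f = exp(-0.2201) = 0.8024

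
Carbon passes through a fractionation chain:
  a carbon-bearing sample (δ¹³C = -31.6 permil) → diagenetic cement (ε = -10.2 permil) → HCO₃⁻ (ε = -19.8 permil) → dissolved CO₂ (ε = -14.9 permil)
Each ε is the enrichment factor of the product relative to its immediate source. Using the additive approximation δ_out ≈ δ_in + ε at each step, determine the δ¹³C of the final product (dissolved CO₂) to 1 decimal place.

step 1: δ ≈ -31.6 + (-10.2) = -41.8 permil
step 2: δ ≈ -41.8 + (-19.8) = -61.6 permil
step 3: δ ≈ -61.6 + (-14.9) = -76.5 permil

-76.5 permil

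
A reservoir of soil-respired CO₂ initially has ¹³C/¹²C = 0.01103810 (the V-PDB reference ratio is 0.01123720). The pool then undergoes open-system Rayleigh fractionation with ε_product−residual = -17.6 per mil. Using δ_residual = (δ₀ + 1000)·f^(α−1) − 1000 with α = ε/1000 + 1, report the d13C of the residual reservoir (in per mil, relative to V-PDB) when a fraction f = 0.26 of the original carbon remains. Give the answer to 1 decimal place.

δ₀ = (0.01103810/0.01123720 − 1)×1000 = (0.982282 − 1)×1000 = -17.718 per mil
α − 1 = ε/1000 = -0.0176
f^(α−1) = 0.26^(-0.0176) = 1.023992
δ_res = (-17.718 + 1000) × 1.023992 − 1000 = 1005.849 − 1000 = 5.85 per mil

5.8 per mil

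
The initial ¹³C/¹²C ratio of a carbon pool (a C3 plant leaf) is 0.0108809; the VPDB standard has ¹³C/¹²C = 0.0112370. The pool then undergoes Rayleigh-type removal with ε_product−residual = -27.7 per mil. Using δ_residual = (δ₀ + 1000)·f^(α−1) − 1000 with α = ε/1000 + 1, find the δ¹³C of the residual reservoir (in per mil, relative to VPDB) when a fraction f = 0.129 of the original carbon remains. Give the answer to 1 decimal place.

δ₀ = (0.0108809/0.0112370 − 1)×1000 = (0.968310 − 1)×1000 = -31.690 per mil
α − 1 = ε/1000 = -0.0277
f^(α−1) = 0.129^(-0.0277) = 1.058368
δ_res = (-31.690 + 1000) × 1.058368 − 1000 = 1024.828 − 1000 = 24.83 per mil

24.8 per mil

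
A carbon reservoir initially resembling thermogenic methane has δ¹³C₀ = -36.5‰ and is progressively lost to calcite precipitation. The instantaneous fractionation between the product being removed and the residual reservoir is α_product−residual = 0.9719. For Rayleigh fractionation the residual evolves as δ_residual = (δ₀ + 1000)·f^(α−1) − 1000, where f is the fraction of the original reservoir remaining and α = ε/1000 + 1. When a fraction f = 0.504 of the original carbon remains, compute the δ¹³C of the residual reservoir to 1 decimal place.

-17.8‰

Rayleigh residual: δ_res = (δ₀ + 1000)·f^(α−1) − 1000
α − 1 = -0.02810
f^(α−1) = 0.504^(-0.02810) = 1.019440
δ_res = (-36.5 + 1000) × 1.019440 − 1000 = 982.231 − 1000 = -17.77‰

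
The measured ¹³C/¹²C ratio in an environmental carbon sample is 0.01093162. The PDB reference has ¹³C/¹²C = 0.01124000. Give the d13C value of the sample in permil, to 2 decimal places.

-27.44 permil

d13C = (R_sample / R_standard − 1) × 1000
R_sample / R_standard = 0.01093162 / 0.01124000 = 0.972564
d13C = (0.972564 − 1) × 1000 = -27.436 permil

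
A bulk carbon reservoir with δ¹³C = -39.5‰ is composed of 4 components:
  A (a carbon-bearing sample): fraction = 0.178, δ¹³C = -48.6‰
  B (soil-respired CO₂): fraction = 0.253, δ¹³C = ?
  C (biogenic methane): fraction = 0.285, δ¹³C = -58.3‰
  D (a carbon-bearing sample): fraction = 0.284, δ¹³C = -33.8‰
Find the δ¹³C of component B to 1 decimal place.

Isotope mass balance: δ_bulk = Σ fᵢ·δᵢ.
-39.5 = 0.178×(-48.6) + 0.253×δ_B + 0.285×(-58.3) + 0.284×(-33.8)
0.253·δ_B = -39.5 − (-34.865) = -4.635
δ_B = -4.635 / 0.253 = -18.32‰

-18.3‰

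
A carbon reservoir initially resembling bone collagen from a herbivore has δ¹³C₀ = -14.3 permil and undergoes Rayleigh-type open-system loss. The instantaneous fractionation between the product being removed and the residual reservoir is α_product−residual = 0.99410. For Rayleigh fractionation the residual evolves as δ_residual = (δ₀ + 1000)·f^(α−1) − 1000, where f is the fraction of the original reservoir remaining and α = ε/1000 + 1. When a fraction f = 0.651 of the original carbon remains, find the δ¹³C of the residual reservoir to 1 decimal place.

Rayleigh residual: δ_res = (δ₀ + 1000)·f^(α−1) − 1000
α − 1 = -0.00590
f^(α−1) = 0.651^(-0.00590) = 1.002536
δ_res = (-14.3 + 1000) × 1.002536 − 1000 = 988.199 − 1000 = -11.80 permil

-11.8 permil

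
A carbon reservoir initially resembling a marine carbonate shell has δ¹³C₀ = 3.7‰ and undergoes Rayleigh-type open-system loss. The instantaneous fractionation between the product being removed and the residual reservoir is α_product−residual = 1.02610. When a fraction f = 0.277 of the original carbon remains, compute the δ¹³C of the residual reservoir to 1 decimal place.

Rayleigh residual: δ_res = (δ₀ + 1000)·f^(α−1) − 1000
α − 1 = 0.02610
f^(α−1) = 0.277^(0.02610) = 0.967050
δ_res = (3.7 + 1000) × 0.967050 − 1000 = 970.628 − 1000 = -29.37‰

-29.4‰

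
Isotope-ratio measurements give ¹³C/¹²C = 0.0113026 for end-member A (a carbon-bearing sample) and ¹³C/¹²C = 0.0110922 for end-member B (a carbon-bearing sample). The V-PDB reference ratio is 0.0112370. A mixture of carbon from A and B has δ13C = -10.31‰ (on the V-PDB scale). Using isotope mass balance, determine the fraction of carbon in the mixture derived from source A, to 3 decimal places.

0.138

δ_A = (0.0113026/0.0112370 − 1)×1000 = (1.005838 − 1)×1000 = 5.838‰
δ_B = (0.0110922/0.0112370 − 1)×1000 = (0.987114 − 1)×1000 = -12.886‰
f_A = (δ_mix − δ_B)/(δ_A − δ_B) = (-10.31 − (-12.886))/(5.838 − (-12.886))
f_A = 2.576 / 18.724 = 0.1376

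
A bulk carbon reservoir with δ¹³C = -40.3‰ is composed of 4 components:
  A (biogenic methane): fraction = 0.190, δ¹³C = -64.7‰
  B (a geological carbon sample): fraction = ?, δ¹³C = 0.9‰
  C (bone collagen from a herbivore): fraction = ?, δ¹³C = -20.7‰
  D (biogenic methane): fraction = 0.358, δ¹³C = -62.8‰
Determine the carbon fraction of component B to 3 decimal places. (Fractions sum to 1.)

Let f_B and f_C be the unknown fractions; fractions sum to 1 so f_B + f_C = 0.452.
Mass balance: Σ fᵢ·δᵢ = δ_bulk ⇒ f_B·(0.9) + f_C·(-20.7) = -40.3 − (-34.775) = -5.525
Substitute f_C = 0.452 − f_B:
f_B·(0.9 − -20.7) = -5.525 − 0.452×(-20.7) = 3.832
f_B = 3.832 / 21.6 = 0.1774

0.177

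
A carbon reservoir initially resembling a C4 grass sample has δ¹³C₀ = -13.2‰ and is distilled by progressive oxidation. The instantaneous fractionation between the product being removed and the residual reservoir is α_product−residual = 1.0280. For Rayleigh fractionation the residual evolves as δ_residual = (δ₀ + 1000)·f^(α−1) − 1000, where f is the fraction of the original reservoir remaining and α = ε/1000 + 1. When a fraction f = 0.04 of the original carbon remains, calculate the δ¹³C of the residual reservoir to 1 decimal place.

Rayleigh residual: δ_res = (δ₀ + 1000)·f^(α−1) − 1000
α − 1 = 0.02800
f^(α−1) = 0.04^(0.02800) = 0.913814
δ_res = (-13.2 + 1000) × 0.913814 − 1000 = 901.751 − 1000 = -98.25‰

-98.2‰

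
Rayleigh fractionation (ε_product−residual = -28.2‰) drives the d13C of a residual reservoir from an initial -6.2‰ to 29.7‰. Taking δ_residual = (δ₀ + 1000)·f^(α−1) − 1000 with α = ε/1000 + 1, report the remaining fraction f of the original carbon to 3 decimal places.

0.284

α − 1 = ε/1000 = -0.0282
(δ_res + 1000)/(δ₀ + 1000) = (29.7 + 1000)/(-6.2 + 1000) = 1029.7/993.8 = 1.036124
f = 1.036124^(1/-0.0282) = exp(ln(1.036124)/-0.0282) = exp(0.03549/-0.0282)
f = exp(-1.2584) = 0.2841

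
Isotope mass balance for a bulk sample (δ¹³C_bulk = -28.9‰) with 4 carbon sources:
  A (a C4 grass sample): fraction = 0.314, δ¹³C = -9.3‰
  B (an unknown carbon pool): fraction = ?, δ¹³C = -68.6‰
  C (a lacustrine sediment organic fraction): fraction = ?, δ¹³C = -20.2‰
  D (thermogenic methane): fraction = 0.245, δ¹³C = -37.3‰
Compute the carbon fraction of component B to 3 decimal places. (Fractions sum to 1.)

Let f_B and f_C be the unknown fractions; fractions sum to 1 so f_B + f_C = 0.441.
Mass balance: Σ fᵢ·δᵢ = δ_bulk ⇒ f_B·(-68.6) + f_C·(-20.2) = -28.9 − (-12.059) = -16.841
Substitute f_C = 0.441 − f_B:
f_B·(-68.6 − -20.2) = -16.841 − 0.441×(-20.2) = -7.933
f_B = -7.933 / -48.4 = 0.1639

0.164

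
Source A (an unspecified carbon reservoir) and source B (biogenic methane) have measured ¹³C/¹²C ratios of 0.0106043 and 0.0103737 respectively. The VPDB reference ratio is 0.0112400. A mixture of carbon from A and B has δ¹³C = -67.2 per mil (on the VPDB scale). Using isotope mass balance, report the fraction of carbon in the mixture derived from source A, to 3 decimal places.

0.481

δ_A = (0.0106043/0.0112400 − 1)×1000 = (0.943443 − 1)×1000 = -56.557 per mil
δ_B = (0.0103737/0.0112400 − 1)×1000 = (0.922927 − 1)×1000 = -77.073 per mil
f_A = (δ_mix − δ_B)/(δ_A − δ_B) = (-67.2 − (-77.073))/(-56.557 − (-77.073))
f_A = 9.873 / 20.516 = 0.4812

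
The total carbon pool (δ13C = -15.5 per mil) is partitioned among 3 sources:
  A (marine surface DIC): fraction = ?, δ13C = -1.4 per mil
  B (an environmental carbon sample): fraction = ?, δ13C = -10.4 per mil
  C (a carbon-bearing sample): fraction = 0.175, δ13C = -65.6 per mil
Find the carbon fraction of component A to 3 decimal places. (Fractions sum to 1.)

0.507

Let f_A and f_B be the unknown fractions; fractions sum to 1 so f_A + f_B = 0.825.
Mass balance: Σ fᵢ·δᵢ = δ_bulk ⇒ f_A·(-1.4) + f_B·(-10.4) = -15.5 − (-11.480) = -4.020
Substitute f_B = 0.825 − f_A:
f_A·(-1.4 − -10.4) = -4.020 − 0.825×(-10.4) = 4.560
f_A = 4.560 / 9.0 = 0.5067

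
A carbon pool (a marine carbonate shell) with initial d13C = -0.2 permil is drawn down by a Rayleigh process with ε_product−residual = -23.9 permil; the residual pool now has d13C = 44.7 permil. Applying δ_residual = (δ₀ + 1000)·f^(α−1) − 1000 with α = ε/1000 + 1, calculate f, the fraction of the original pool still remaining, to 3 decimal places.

0.159

α − 1 = ε/1000 = -0.0239
(δ_res + 1000)/(δ₀ + 1000) = (44.7 + 1000)/(-0.2 + 1000) = 1044.7/999.8 = 1.044909
f = 1.044909^(1/-0.0239) = exp(ln(1.044909)/-0.0239) = exp(0.04393/-0.0239)
f = exp(-1.8381) = 0.1591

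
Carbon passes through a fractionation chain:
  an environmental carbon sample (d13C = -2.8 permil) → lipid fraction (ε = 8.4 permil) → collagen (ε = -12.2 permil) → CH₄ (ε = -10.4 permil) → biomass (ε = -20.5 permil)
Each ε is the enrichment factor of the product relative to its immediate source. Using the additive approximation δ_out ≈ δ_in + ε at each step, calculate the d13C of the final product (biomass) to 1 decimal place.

-37.5 permil

step 1: δ ≈ -2.8 + (8.4) = 5.6 permil
step 2: δ ≈ 5.6 + (-12.2) = -6.6 permil
step 3: δ ≈ -6.6 + (-10.4) = -17.0 permil
step 4: δ ≈ -17.0 + (-20.5) = -37.5 permil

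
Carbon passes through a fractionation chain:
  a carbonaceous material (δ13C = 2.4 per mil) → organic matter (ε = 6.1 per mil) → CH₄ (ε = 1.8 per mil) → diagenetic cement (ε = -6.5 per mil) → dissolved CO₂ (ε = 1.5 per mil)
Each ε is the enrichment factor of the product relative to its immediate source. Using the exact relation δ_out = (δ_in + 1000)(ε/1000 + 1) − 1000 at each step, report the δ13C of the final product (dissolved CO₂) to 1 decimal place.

5.3 per mil

step 1: δ = (2.40 + 1000)·(6.1/1000 + 1) − 1000 = 8.51 per mil
step 2: δ = (8.51 + 1000)·(1.8/1000 + 1) − 1000 = 10.33 per mil
step 3: δ = (10.33 + 1000)·(-6.5/1000 + 1) − 1000 = 3.76 per mil
step 4: δ = (3.76 + 1000)·(1.5/1000 + 1) − 1000 = 5.27 per mil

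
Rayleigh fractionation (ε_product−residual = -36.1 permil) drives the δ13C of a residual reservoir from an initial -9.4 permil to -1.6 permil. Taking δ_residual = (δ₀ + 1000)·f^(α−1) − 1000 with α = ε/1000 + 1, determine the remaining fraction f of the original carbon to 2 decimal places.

0.80

α − 1 = ε/1000 = -0.0361
(δ_res + 1000)/(δ₀ + 1000) = (-1.6 + 1000)/(-9.4 + 1000) = 998.4/990.6 = 1.007874
f = 1.007874^(1/-0.0361) = exp(ln(1.007874)/-0.0361) = exp(0.00784/-0.0361)
f = exp(-0.2173) = 0.8047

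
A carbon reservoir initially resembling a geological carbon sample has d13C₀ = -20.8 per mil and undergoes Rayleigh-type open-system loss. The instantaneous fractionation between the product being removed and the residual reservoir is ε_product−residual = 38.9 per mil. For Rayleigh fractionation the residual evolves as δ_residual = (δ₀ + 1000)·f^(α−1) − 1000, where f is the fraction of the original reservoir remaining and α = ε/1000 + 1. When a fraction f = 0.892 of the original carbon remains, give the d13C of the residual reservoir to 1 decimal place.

-25.1 per mil

Rayleigh residual: δ_res = (δ₀ + 1000)·f^(α−1) − 1000
α = ε/1000 + 1 = 1.03890, so α − 1 = 0.03890
f^(α−1) = 0.892^(0.03890) = 0.995564
δ_res = (-20.8 + 1000) × 0.995564 − 1000 = 974.856 − 1000 = -25.14 per mil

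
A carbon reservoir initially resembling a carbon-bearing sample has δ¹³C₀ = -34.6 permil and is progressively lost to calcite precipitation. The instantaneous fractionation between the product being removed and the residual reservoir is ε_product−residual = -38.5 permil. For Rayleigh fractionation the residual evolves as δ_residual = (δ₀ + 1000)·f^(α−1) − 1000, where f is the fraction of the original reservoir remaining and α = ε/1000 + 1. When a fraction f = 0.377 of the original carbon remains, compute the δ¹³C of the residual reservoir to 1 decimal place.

Rayleigh residual: δ_res = (δ₀ + 1000)·f^(α−1) − 1000
α = ε/1000 + 1 = 0.96150, so α − 1 = -0.03850
f^(α−1) = 0.377^(-0.03850) = 1.038271
δ_res = (-34.6 + 1000) × 1.038271 − 1000 = 1002.347 − 1000 = 2.35 permil

2.3 permil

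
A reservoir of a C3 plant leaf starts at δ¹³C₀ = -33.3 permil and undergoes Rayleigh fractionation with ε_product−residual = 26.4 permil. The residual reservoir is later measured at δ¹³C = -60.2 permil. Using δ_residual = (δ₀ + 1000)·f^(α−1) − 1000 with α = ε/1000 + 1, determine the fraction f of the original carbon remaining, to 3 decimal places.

0.343

α − 1 = ε/1000 = 0.0264
(δ_res + 1000)/(δ₀ + 1000) = (-60.2 + 1000)/(-33.3 + 1000) = 939.8/966.7 = 0.972173
f = 0.972173^(1/0.0264) = exp(ln(0.972173)/0.0264) = exp(-0.02822/0.0264)
f = exp(-1.0690) = 0.3434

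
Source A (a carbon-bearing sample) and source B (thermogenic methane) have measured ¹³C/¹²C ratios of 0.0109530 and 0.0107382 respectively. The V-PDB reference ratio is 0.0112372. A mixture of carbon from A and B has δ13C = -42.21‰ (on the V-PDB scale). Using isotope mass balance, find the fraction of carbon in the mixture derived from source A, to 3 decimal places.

0.115

δ_A = (0.0109530/0.0112372 − 1)×1000 = (0.974709 − 1)×1000 = -25.291‰
δ_B = (0.0107382/0.0112372 − 1)×1000 = (0.955594 − 1)×1000 = -44.406‰
f_A = (δ_mix − δ_B)/(δ_A − δ_B) = (-42.21 − (-44.406))/(-25.291 − (-44.406))
f_A = 2.196 / 19.115 = 0.1149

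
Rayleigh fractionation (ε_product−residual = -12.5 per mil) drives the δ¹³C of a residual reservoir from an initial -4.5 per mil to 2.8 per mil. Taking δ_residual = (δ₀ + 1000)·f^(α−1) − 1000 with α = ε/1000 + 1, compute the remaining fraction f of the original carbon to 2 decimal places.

0.56

α − 1 = ε/1000 = -0.0125
(δ_res + 1000)/(δ₀ + 1000) = (2.8 + 1000)/(-4.5 + 1000) = 1002.8/995.5 = 1.007333
f = 1.007333^(1/-0.0125) = exp(ln(1.007333)/-0.0125) = exp(0.00731/-0.0125)
f = exp(-0.5845) = 0.5574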